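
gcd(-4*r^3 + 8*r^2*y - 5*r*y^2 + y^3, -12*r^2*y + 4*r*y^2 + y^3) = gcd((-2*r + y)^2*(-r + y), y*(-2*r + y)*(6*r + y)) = -2*r + y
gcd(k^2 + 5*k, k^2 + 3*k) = k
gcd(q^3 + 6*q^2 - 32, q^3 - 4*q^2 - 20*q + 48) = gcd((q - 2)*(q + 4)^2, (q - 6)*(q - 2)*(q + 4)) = q^2 + 2*q - 8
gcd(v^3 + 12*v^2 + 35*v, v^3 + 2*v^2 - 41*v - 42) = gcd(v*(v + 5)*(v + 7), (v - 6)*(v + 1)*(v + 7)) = v + 7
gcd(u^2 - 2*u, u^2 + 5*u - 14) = u - 2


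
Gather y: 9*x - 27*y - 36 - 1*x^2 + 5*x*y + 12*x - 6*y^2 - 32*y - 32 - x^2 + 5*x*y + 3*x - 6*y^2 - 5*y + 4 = -2*x^2 + 24*x - 12*y^2 + y*(10*x - 64) - 64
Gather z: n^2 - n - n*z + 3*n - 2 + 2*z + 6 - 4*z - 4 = n^2 + 2*n + z*(-n - 2)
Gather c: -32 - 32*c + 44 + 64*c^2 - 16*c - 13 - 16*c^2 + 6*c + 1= 48*c^2 - 42*c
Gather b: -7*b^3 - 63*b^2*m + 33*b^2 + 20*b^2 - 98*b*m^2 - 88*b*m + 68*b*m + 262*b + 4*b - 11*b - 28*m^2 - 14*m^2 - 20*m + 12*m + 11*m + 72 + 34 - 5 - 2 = -7*b^3 + b^2*(53 - 63*m) + b*(-98*m^2 - 20*m + 255) - 42*m^2 + 3*m + 99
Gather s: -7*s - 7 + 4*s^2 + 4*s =4*s^2 - 3*s - 7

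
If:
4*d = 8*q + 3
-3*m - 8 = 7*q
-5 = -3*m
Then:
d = -83/28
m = 5/3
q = -13/7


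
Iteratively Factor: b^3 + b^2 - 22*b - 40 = (b + 2)*(b^2 - b - 20) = (b - 5)*(b + 2)*(b + 4)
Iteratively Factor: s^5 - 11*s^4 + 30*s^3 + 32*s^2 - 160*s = (s - 4)*(s^4 - 7*s^3 + 2*s^2 + 40*s) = (s - 4)*(s + 2)*(s^3 - 9*s^2 + 20*s) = s*(s - 4)*(s + 2)*(s^2 - 9*s + 20) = s*(s - 4)^2*(s + 2)*(s - 5)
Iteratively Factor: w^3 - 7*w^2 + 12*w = (w - 4)*(w^2 - 3*w) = w*(w - 4)*(w - 3)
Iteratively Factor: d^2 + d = (d + 1)*(d)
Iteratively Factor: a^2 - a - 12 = (a - 4)*(a + 3)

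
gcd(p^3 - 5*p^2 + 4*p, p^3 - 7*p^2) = p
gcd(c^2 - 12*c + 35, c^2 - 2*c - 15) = c - 5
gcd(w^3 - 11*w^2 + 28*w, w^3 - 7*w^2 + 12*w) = w^2 - 4*w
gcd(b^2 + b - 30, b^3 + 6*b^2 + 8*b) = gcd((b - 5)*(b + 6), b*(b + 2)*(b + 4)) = 1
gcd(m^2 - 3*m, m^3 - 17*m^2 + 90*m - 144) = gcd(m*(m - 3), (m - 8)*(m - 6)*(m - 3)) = m - 3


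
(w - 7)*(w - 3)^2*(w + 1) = w^4 - 12*w^3 + 38*w^2 - 12*w - 63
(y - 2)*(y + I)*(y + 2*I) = y^3 - 2*y^2 + 3*I*y^2 - 2*y - 6*I*y + 4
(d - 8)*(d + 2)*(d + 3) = d^3 - 3*d^2 - 34*d - 48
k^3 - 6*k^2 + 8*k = k*(k - 4)*(k - 2)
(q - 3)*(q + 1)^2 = q^3 - q^2 - 5*q - 3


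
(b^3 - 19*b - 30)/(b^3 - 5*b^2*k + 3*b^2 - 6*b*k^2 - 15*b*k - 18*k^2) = (b^2 - 3*b - 10)/(b^2 - 5*b*k - 6*k^2)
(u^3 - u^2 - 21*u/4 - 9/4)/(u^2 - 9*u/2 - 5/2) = (2*u^2 - 3*u - 9)/(2*(u - 5))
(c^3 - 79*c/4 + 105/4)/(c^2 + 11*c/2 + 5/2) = (4*c^2 - 20*c + 21)/(2*(2*c + 1))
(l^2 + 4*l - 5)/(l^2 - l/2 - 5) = 2*(-l^2 - 4*l + 5)/(-2*l^2 + l + 10)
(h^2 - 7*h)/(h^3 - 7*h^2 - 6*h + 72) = h*(h - 7)/(h^3 - 7*h^2 - 6*h + 72)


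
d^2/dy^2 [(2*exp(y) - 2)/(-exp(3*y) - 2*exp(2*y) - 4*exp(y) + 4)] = (-8*exp(5*y) + 6*exp(4*y) + 68*exp(3*y) - 40*exp(2*y) + 24*exp(y) + 64)*exp(2*y)/(exp(9*y) + 6*exp(8*y) + 24*exp(7*y) + 44*exp(6*y) + 48*exp(5*y) - 48*exp(4*y) - 80*exp(3*y) - 96*exp(2*y) + 192*exp(y) - 64)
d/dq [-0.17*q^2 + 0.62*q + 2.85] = 0.62 - 0.34*q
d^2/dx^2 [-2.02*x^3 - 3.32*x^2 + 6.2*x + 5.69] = -12.12*x - 6.64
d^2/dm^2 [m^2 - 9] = 2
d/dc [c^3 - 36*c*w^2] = 3*c^2 - 36*w^2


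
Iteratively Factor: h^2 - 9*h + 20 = (h - 5)*(h - 4)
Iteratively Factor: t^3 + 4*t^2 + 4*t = (t)*(t^2 + 4*t + 4) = t*(t + 2)*(t + 2)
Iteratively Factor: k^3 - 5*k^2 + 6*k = (k)*(k^2 - 5*k + 6) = k*(k - 2)*(k - 3)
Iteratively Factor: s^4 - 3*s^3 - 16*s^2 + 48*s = (s - 4)*(s^3 + s^2 - 12*s) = s*(s - 4)*(s^2 + s - 12) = s*(s - 4)*(s - 3)*(s + 4)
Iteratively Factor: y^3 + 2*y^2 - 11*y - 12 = (y + 1)*(y^2 + y - 12) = (y + 1)*(y + 4)*(y - 3)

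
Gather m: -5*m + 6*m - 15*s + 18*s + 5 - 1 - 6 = m + 3*s - 2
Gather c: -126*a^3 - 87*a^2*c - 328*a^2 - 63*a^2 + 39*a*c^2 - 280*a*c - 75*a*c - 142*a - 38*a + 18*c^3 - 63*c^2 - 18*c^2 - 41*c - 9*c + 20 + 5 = -126*a^3 - 391*a^2 - 180*a + 18*c^3 + c^2*(39*a - 81) + c*(-87*a^2 - 355*a - 50) + 25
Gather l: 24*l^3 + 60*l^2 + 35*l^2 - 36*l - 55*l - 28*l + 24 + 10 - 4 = 24*l^3 + 95*l^2 - 119*l + 30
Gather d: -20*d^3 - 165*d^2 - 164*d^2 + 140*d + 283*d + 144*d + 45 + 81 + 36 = -20*d^3 - 329*d^2 + 567*d + 162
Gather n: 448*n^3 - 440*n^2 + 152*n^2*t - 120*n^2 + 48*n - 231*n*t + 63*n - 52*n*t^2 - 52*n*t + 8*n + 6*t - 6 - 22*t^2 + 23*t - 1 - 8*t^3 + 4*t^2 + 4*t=448*n^3 + n^2*(152*t - 560) + n*(-52*t^2 - 283*t + 119) - 8*t^3 - 18*t^2 + 33*t - 7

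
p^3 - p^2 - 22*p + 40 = (p - 4)*(p - 2)*(p + 5)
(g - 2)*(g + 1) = g^2 - g - 2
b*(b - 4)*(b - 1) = b^3 - 5*b^2 + 4*b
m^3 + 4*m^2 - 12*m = m*(m - 2)*(m + 6)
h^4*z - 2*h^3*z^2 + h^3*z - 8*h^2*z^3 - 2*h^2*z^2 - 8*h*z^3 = h*(h - 4*z)*(h + 2*z)*(h*z + z)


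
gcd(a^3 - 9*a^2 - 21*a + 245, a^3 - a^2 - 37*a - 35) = a^2 - 2*a - 35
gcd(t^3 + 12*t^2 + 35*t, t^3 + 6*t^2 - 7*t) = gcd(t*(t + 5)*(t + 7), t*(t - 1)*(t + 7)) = t^2 + 7*t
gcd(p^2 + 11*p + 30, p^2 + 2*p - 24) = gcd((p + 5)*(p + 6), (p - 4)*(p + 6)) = p + 6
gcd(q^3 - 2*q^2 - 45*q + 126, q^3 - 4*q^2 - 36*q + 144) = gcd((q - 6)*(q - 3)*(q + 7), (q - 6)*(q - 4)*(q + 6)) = q - 6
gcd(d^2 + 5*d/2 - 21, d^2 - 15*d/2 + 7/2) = 1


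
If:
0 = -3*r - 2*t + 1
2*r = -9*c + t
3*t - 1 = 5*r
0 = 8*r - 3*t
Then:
No Solution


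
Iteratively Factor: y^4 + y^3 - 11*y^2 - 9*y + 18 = (y + 3)*(y^3 - 2*y^2 - 5*y + 6) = (y + 2)*(y + 3)*(y^2 - 4*y + 3) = (y - 1)*(y + 2)*(y + 3)*(y - 3)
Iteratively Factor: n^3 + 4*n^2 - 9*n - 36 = (n + 3)*(n^2 + n - 12) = (n + 3)*(n + 4)*(n - 3)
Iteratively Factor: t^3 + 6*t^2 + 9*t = (t + 3)*(t^2 + 3*t) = t*(t + 3)*(t + 3)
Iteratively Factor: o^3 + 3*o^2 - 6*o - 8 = (o + 4)*(o^2 - o - 2) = (o - 2)*(o + 4)*(o + 1)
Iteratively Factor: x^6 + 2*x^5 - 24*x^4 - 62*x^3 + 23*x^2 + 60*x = (x + 3)*(x^5 - x^4 - 21*x^3 + x^2 + 20*x) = (x - 5)*(x + 3)*(x^4 + 4*x^3 - x^2 - 4*x) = x*(x - 5)*(x + 3)*(x^3 + 4*x^2 - x - 4) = x*(x - 5)*(x + 3)*(x + 4)*(x^2 - 1) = x*(x - 5)*(x + 1)*(x + 3)*(x + 4)*(x - 1)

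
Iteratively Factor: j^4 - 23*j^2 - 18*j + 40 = (j + 4)*(j^3 - 4*j^2 - 7*j + 10) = (j + 2)*(j + 4)*(j^2 - 6*j + 5) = (j - 1)*(j + 2)*(j + 4)*(j - 5)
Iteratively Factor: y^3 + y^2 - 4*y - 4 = (y + 2)*(y^2 - y - 2) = (y - 2)*(y + 2)*(y + 1)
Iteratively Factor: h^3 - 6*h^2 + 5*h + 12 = (h + 1)*(h^2 - 7*h + 12) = (h - 3)*(h + 1)*(h - 4)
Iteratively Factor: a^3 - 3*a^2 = (a)*(a^2 - 3*a) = a*(a - 3)*(a)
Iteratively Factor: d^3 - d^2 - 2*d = (d)*(d^2 - d - 2) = d*(d - 2)*(d + 1)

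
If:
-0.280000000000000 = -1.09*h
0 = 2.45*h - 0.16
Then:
No Solution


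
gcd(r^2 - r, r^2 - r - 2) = 1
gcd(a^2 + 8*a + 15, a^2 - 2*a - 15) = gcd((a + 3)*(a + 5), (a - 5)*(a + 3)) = a + 3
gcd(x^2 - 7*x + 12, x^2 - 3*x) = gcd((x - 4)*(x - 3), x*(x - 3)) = x - 3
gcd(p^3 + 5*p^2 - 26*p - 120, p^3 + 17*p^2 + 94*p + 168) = p^2 + 10*p + 24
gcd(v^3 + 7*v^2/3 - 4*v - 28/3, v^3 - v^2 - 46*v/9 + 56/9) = v^2 + v/3 - 14/3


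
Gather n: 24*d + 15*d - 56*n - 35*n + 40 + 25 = 39*d - 91*n + 65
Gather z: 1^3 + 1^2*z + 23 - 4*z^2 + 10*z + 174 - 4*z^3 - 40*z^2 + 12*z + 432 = -4*z^3 - 44*z^2 + 23*z + 630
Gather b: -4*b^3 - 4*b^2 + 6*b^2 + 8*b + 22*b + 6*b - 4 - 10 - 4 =-4*b^3 + 2*b^2 + 36*b - 18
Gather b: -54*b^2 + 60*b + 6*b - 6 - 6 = -54*b^2 + 66*b - 12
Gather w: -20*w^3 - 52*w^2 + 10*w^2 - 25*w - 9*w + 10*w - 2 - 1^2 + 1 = -20*w^3 - 42*w^2 - 24*w - 2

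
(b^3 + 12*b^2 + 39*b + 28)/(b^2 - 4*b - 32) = (b^2 + 8*b + 7)/(b - 8)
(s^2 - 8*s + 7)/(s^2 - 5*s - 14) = (s - 1)/(s + 2)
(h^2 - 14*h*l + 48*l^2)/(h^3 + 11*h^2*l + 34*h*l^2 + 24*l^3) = (h^2 - 14*h*l + 48*l^2)/(h^3 + 11*h^2*l + 34*h*l^2 + 24*l^3)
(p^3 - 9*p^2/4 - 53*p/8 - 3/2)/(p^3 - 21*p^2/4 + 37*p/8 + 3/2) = (2*p + 3)/(2*p - 3)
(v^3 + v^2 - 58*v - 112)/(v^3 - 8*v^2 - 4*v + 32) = (v + 7)/(v - 2)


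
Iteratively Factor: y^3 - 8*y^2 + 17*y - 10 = (y - 1)*(y^2 - 7*y + 10) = (y - 2)*(y - 1)*(y - 5)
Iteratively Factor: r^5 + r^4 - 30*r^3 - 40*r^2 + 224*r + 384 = (r - 4)*(r^4 + 5*r^3 - 10*r^2 - 80*r - 96) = (r - 4)^2*(r^3 + 9*r^2 + 26*r + 24) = (r - 4)^2*(r + 2)*(r^2 + 7*r + 12) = (r - 4)^2*(r + 2)*(r + 3)*(r + 4)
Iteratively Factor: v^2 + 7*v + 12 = (v + 3)*(v + 4)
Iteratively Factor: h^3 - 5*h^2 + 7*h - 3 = (h - 3)*(h^2 - 2*h + 1) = (h - 3)*(h - 1)*(h - 1)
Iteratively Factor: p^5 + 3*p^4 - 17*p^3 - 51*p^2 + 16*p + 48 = (p + 4)*(p^4 - p^3 - 13*p^2 + p + 12) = (p + 1)*(p + 4)*(p^3 - 2*p^2 - 11*p + 12) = (p - 1)*(p + 1)*(p + 4)*(p^2 - p - 12) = (p - 1)*(p + 1)*(p + 3)*(p + 4)*(p - 4)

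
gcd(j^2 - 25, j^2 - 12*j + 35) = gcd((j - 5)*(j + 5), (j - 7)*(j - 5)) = j - 5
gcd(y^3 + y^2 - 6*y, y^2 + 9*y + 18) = y + 3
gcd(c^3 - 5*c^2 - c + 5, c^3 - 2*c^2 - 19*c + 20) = c^2 - 6*c + 5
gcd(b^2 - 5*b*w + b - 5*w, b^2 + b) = b + 1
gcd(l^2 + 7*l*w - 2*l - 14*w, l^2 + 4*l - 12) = l - 2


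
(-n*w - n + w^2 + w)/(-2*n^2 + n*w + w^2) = (w + 1)/(2*n + w)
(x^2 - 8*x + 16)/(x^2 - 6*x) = (x^2 - 8*x + 16)/(x*(x - 6))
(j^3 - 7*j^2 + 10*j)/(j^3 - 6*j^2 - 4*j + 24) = j*(j - 5)/(j^2 - 4*j - 12)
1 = 1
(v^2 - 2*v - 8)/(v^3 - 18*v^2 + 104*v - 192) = (v + 2)/(v^2 - 14*v + 48)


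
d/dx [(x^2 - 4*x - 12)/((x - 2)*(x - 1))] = (x^2 + 28*x - 44)/(x^4 - 6*x^3 + 13*x^2 - 12*x + 4)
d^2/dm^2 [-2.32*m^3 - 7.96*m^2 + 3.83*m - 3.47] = -13.92*m - 15.92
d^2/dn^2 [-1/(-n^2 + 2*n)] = 2*(-n*(n - 2) + 4*(n - 1)^2)/(n^3*(n - 2)^3)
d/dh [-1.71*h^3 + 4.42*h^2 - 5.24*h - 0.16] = -5.13*h^2 + 8.84*h - 5.24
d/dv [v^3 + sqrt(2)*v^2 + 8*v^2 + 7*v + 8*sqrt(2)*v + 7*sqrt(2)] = 3*v^2 + 2*sqrt(2)*v + 16*v + 7 + 8*sqrt(2)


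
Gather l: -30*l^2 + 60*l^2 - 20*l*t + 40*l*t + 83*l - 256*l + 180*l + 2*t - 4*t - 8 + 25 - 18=30*l^2 + l*(20*t + 7) - 2*t - 1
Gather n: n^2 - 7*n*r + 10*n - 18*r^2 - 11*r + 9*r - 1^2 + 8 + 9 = n^2 + n*(10 - 7*r) - 18*r^2 - 2*r + 16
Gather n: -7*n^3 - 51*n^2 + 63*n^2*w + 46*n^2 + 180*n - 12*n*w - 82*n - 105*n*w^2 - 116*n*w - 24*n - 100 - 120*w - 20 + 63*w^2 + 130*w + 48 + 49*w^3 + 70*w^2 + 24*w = -7*n^3 + n^2*(63*w - 5) + n*(-105*w^2 - 128*w + 74) + 49*w^3 + 133*w^2 + 34*w - 72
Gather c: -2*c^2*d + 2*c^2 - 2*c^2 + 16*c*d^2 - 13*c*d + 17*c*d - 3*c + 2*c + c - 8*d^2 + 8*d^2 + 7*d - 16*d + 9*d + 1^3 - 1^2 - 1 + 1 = -2*c^2*d + c*(16*d^2 + 4*d)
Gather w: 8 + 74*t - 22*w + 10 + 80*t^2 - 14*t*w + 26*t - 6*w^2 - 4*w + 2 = 80*t^2 + 100*t - 6*w^2 + w*(-14*t - 26) + 20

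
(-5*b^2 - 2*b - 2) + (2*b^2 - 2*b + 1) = -3*b^2 - 4*b - 1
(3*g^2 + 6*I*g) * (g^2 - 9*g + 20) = 3*g^4 - 27*g^3 + 6*I*g^3 + 60*g^2 - 54*I*g^2 + 120*I*g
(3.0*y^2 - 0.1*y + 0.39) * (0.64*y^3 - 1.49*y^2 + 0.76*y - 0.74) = 1.92*y^5 - 4.534*y^4 + 2.6786*y^3 - 2.8771*y^2 + 0.3704*y - 0.2886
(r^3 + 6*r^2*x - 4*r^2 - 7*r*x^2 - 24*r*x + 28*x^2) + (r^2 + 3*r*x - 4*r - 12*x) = r^3 + 6*r^2*x - 3*r^2 - 7*r*x^2 - 21*r*x - 4*r + 28*x^2 - 12*x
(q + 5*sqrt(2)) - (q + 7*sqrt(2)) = -2*sqrt(2)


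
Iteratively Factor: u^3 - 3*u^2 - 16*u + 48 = (u - 4)*(u^2 + u - 12) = (u - 4)*(u - 3)*(u + 4)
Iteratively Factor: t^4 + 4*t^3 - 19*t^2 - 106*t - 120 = (t + 2)*(t^3 + 2*t^2 - 23*t - 60) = (t + 2)*(t + 3)*(t^2 - t - 20) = (t + 2)*(t + 3)*(t + 4)*(t - 5)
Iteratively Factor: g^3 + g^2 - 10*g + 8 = (g - 1)*(g^2 + 2*g - 8) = (g - 2)*(g - 1)*(g + 4)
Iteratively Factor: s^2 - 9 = (s - 3)*(s + 3)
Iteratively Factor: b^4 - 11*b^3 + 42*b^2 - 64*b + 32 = (b - 4)*(b^3 - 7*b^2 + 14*b - 8) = (b - 4)*(b - 1)*(b^2 - 6*b + 8) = (b - 4)*(b - 2)*(b - 1)*(b - 4)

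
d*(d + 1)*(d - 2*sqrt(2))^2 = d^4 - 4*sqrt(2)*d^3 + d^3 - 4*sqrt(2)*d^2 + 8*d^2 + 8*d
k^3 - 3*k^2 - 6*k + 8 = (k - 4)*(k - 1)*(k + 2)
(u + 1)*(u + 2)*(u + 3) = u^3 + 6*u^2 + 11*u + 6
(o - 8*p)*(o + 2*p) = o^2 - 6*o*p - 16*p^2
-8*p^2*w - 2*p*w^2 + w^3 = w*(-4*p + w)*(2*p + w)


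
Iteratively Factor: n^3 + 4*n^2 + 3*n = (n + 3)*(n^2 + n) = (n + 1)*(n + 3)*(n)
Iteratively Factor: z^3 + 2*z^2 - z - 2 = (z - 1)*(z^2 + 3*z + 2) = (z - 1)*(z + 1)*(z + 2)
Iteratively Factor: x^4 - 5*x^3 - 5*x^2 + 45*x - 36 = (x - 4)*(x^3 - x^2 - 9*x + 9) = (x - 4)*(x - 1)*(x^2 - 9) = (x - 4)*(x - 3)*(x - 1)*(x + 3)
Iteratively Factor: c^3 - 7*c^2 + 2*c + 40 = (c + 2)*(c^2 - 9*c + 20) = (c - 5)*(c + 2)*(c - 4)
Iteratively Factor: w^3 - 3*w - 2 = (w + 1)*(w^2 - w - 2) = (w - 2)*(w + 1)*(w + 1)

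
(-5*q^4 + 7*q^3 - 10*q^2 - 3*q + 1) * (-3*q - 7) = 15*q^5 + 14*q^4 - 19*q^3 + 79*q^2 + 18*q - 7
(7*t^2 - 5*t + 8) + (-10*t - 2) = 7*t^2 - 15*t + 6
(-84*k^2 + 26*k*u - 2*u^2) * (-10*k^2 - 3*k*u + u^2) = 840*k^4 - 8*k^3*u - 142*k^2*u^2 + 32*k*u^3 - 2*u^4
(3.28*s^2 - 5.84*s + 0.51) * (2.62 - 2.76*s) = -9.0528*s^3 + 24.712*s^2 - 16.7084*s + 1.3362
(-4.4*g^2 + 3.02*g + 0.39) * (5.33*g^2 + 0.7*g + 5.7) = -23.452*g^4 + 13.0166*g^3 - 20.8873*g^2 + 17.487*g + 2.223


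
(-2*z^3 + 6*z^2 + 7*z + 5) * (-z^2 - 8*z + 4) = 2*z^5 + 10*z^4 - 63*z^3 - 37*z^2 - 12*z + 20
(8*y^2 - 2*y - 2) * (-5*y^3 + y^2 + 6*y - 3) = -40*y^5 + 18*y^4 + 56*y^3 - 38*y^2 - 6*y + 6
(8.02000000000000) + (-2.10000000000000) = 5.92000000000000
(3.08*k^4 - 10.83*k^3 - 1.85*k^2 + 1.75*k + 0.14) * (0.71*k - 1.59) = 2.1868*k^5 - 12.5865*k^4 + 15.9062*k^3 + 4.184*k^2 - 2.6831*k - 0.2226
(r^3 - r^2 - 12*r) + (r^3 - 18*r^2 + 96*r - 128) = 2*r^3 - 19*r^2 + 84*r - 128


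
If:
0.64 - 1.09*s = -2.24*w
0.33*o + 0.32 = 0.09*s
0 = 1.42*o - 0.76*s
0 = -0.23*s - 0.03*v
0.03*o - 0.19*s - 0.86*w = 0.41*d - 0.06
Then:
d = 6.08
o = -1.98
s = -3.69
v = 28.32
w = -2.08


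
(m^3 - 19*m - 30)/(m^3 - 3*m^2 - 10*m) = (m + 3)/m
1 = 1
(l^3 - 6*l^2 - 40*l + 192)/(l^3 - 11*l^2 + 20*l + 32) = (l + 6)/(l + 1)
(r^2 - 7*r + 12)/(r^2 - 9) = (r - 4)/(r + 3)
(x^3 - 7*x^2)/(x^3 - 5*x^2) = (x - 7)/(x - 5)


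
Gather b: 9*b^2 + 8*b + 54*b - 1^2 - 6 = 9*b^2 + 62*b - 7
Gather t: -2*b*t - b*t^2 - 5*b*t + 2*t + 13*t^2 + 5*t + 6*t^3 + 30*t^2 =6*t^3 + t^2*(43 - b) + t*(7 - 7*b)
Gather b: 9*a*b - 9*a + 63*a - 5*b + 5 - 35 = 54*a + b*(9*a - 5) - 30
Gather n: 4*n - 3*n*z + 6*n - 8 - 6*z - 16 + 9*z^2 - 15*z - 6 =n*(10 - 3*z) + 9*z^2 - 21*z - 30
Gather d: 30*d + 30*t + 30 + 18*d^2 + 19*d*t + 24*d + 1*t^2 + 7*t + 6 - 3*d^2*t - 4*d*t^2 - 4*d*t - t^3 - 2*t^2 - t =d^2*(18 - 3*t) + d*(-4*t^2 + 15*t + 54) - t^3 - t^2 + 36*t + 36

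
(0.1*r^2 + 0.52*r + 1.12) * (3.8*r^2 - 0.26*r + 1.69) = 0.38*r^4 + 1.95*r^3 + 4.2898*r^2 + 0.5876*r + 1.8928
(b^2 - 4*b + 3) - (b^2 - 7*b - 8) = 3*b + 11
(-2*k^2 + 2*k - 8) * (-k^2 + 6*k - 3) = 2*k^4 - 14*k^3 + 26*k^2 - 54*k + 24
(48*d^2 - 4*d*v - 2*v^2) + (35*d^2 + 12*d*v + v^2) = 83*d^2 + 8*d*v - v^2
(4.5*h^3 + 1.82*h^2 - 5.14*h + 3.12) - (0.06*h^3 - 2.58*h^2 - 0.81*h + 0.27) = 4.44*h^3 + 4.4*h^2 - 4.33*h + 2.85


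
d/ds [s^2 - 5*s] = 2*s - 5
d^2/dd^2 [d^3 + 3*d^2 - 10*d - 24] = 6*d + 6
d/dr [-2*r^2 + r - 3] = 1 - 4*r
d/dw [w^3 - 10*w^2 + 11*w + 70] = 3*w^2 - 20*w + 11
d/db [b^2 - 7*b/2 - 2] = 2*b - 7/2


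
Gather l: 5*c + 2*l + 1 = 5*c + 2*l + 1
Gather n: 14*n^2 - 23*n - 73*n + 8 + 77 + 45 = 14*n^2 - 96*n + 130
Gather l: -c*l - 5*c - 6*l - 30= -5*c + l*(-c - 6) - 30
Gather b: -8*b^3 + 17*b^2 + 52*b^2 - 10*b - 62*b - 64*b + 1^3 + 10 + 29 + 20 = -8*b^3 + 69*b^2 - 136*b + 60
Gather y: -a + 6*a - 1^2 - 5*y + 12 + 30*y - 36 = 5*a + 25*y - 25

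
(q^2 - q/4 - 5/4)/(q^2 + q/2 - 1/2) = (4*q - 5)/(2*(2*q - 1))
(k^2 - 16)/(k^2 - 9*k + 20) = (k + 4)/(k - 5)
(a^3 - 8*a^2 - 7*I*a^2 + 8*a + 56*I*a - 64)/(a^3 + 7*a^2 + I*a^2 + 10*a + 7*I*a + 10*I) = (a^2 - 8*a*(1 + I) + 64*I)/(a^2 + 7*a + 10)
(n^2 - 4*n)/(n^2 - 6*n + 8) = n/(n - 2)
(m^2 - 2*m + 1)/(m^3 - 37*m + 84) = (m^2 - 2*m + 1)/(m^3 - 37*m + 84)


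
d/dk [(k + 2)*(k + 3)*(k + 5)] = 3*k^2 + 20*k + 31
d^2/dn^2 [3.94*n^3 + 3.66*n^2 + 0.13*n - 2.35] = 23.64*n + 7.32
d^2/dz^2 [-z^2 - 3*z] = -2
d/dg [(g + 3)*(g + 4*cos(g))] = g - (g + 3)*(4*sin(g) - 1) + 4*cos(g)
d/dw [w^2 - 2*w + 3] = 2*w - 2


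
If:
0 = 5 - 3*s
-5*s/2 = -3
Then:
No Solution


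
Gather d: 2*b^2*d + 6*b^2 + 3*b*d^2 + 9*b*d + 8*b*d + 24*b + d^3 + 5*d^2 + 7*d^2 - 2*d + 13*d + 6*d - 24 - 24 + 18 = 6*b^2 + 24*b + d^3 + d^2*(3*b + 12) + d*(2*b^2 + 17*b + 17) - 30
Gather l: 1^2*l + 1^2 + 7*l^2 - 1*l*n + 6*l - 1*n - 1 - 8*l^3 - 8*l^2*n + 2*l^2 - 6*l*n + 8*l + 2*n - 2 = -8*l^3 + l^2*(9 - 8*n) + l*(15 - 7*n) + n - 2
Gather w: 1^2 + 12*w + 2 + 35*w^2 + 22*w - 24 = 35*w^2 + 34*w - 21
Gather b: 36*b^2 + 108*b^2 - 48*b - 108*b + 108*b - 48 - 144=144*b^2 - 48*b - 192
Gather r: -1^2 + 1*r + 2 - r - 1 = 0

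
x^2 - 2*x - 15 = (x - 5)*(x + 3)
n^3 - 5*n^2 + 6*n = n*(n - 3)*(n - 2)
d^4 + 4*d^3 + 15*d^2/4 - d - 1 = (d - 1/2)*(d + 1/2)*(d + 2)^2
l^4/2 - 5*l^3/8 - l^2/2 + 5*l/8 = l*(l/2 + 1/2)*(l - 5/4)*(l - 1)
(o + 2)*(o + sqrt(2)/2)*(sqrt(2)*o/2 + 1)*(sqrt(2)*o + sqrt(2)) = o^4 + 3*sqrt(2)*o^3/2 + 3*o^3 + 3*o^2 + 9*sqrt(2)*o^2/2 + 3*o + 3*sqrt(2)*o + 2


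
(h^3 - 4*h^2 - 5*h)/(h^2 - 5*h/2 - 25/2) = 2*h*(h + 1)/(2*h + 5)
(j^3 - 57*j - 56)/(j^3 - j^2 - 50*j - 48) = (j + 7)/(j + 6)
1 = 1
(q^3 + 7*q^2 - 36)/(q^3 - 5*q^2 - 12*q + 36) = (q + 6)/(q - 6)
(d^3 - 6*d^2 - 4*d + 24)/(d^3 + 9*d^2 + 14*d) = (d^2 - 8*d + 12)/(d*(d + 7))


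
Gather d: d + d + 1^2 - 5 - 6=2*d - 10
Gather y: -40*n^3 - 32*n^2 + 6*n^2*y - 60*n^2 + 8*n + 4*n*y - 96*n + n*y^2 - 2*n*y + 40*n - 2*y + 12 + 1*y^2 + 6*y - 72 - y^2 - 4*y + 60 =-40*n^3 - 92*n^2 + n*y^2 - 48*n + y*(6*n^2 + 2*n)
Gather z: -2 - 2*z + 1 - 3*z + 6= 5 - 5*z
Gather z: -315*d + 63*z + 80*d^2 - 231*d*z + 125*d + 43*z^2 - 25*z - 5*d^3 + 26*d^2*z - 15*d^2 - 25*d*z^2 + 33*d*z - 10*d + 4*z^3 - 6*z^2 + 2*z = -5*d^3 + 65*d^2 - 200*d + 4*z^3 + z^2*(37 - 25*d) + z*(26*d^2 - 198*d + 40)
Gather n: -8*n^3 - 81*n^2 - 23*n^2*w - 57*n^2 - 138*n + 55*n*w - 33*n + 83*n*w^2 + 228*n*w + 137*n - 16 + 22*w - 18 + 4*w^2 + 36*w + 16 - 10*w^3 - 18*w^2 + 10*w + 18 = -8*n^3 + n^2*(-23*w - 138) + n*(83*w^2 + 283*w - 34) - 10*w^3 - 14*w^2 + 68*w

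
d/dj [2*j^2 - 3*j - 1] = 4*j - 3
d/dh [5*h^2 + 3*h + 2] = 10*h + 3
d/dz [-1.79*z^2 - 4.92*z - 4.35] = -3.58*z - 4.92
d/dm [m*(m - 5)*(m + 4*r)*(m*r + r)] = 2*r*(2*m^3 + 6*m^2*r - 6*m^2 - 16*m*r - 5*m - 10*r)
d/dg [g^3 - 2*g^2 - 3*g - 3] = 3*g^2 - 4*g - 3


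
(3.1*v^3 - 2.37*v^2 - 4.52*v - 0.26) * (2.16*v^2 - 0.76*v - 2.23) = 6.696*v^5 - 7.4752*v^4 - 14.875*v^3 + 8.1587*v^2 + 10.2772*v + 0.5798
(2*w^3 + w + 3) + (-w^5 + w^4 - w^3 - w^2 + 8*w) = -w^5 + w^4 + w^3 - w^2 + 9*w + 3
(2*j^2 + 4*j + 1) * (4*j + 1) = 8*j^3 + 18*j^2 + 8*j + 1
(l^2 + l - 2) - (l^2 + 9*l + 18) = -8*l - 20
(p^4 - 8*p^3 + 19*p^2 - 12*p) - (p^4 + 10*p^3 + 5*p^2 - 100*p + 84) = -18*p^3 + 14*p^2 + 88*p - 84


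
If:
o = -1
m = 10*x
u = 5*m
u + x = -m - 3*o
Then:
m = 30/61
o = -1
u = 150/61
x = 3/61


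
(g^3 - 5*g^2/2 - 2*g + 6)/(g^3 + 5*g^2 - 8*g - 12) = (g^2 - g/2 - 3)/(g^2 + 7*g + 6)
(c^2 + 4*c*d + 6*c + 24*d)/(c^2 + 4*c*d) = (c + 6)/c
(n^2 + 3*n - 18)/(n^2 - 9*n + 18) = (n + 6)/(n - 6)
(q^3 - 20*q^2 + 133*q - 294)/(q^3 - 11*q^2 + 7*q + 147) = (q - 6)/(q + 3)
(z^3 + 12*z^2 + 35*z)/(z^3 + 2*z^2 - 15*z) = (z + 7)/(z - 3)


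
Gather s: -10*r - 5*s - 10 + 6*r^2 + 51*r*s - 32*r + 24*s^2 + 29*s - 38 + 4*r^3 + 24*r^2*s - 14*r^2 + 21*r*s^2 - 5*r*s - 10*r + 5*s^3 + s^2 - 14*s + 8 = 4*r^3 - 8*r^2 - 52*r + 5*s^3 + s^2*(21*r + 25) + s*(24*r^2 + 46*r + 10) - 40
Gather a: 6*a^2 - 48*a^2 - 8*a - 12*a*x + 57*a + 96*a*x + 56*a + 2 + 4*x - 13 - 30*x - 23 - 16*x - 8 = -42*a^2 + a*(84*x + 105) - 42*x - 42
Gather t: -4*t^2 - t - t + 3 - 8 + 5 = -4*t^2 - 2*t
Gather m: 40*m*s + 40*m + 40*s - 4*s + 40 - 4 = m*(40*s + 40) + 36*s + 36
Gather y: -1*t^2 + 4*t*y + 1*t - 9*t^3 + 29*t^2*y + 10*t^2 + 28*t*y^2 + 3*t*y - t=-9*t^3 + 9*t^2 + 28*t*y^2 + y*(29*t^2 + 7*t)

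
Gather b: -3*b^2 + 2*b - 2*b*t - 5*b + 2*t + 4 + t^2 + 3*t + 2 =-3*b^2 + b*(-2*t - 3) + t^2 + 5*t + 6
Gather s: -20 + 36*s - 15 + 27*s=63*s - 35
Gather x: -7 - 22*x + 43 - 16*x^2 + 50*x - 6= -16*x^2 + 28*x + 30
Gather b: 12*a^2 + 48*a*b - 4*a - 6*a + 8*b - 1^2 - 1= 12*a^2 - 10*a + b*(48*a + 8) - 2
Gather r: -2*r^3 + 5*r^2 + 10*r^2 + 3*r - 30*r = -2*r^3 + 15*r^2 - 27*r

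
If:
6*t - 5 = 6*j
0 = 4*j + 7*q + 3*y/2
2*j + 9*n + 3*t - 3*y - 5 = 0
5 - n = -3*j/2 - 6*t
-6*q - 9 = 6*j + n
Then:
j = -37/42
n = 95/28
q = -199/168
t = -1/21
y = 1985/252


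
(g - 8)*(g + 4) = g^2 - 4*g - 32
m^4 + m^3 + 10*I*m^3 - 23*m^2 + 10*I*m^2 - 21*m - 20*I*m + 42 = (m - 1)*(m + 2)*(m + 3*I)*(m + 7*I)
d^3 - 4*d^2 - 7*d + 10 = (d - 5)*(d - 1)*(d + 2)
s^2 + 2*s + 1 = (s + 1)^2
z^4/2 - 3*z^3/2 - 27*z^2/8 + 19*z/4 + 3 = (z/2 + 1)*(z - 4)*(z - 3/2)*(z + 1/2)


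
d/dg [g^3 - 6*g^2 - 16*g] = 3*g^2 - 12*g - 16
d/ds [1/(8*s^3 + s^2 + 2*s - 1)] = 2*(-12*s^2 - s - 1)/(8*s^3 + s^2 + 2*s - 1)^2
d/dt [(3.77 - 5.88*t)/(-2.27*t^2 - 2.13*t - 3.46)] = (-13.3476*t^2 + 17.1158*t + 28.3749)/(5.1529*t^4 + 9.6702*t^3 + 20.2453*t^2 + 14.7396*t + 11.9716)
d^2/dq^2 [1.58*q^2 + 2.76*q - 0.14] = 3.16000000000000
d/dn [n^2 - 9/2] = 2*n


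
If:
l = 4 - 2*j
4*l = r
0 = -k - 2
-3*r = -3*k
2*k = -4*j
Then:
No Solution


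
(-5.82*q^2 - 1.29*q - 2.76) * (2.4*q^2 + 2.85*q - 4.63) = -13.968*q^4 - 19.683*q^3 + 16.6461*q^2 - 1.8933*q + 12.7788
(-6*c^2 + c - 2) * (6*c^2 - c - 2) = -36*c^4 + 12*c^3 - c^2 + 4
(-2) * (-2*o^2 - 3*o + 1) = 4*o^2 + 6*o - 2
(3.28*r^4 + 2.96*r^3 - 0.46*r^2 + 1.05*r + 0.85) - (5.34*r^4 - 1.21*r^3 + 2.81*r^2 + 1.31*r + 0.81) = -2.06*r^4 + 4.17*r^3 - 3.27*r^2 - 0.26*r + 0.0399999999999999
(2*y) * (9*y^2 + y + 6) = 18*y^3 + 2*y^2 + 12*y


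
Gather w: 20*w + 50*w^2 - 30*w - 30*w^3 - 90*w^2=-30*w^3 - 40*w^2 - 10*w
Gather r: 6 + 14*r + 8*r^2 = 8*r^2 + 14*r + 6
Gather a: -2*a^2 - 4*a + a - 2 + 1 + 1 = -2*a^2 - 3*a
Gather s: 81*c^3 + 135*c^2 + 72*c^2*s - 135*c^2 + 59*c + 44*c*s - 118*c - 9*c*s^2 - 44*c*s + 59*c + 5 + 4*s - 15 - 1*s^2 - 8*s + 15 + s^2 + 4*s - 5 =81*c^3 + 72*c^2*s - 9*c*s^2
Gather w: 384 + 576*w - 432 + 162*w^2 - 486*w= 162*w^2 + 90*w - 48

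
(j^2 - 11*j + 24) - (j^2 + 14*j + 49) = -25*j - 25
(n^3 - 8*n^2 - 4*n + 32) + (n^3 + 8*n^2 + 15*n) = 2*n^3 + 11*n + 32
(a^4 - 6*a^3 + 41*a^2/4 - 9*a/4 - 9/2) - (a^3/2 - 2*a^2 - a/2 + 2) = a^4 - 13*a^3/2 + 49*a^2/4 - 7*a/4 - 13/2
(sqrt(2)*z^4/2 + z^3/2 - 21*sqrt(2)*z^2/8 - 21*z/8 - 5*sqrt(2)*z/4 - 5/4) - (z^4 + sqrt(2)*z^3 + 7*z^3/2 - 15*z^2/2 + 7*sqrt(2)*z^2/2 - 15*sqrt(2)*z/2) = -z^4 + sqrt(2)*z^4/2 - 3*z^3 - sqrt(2)*z^3 - 49*sqrt(2)*z^2/8 + 15*z^2/2 - 21*z/8 + 25*sqrt(2)*z/4 - 5/4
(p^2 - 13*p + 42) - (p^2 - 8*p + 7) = 35 - 5*p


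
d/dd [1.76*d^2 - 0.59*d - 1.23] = 3.52*d - 0.59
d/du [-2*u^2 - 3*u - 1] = -4*u - 3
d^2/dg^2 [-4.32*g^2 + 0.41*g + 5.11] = -8.64000000000000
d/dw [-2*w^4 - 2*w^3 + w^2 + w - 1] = -8*w^3 - 6*w^2 + 2*w + 1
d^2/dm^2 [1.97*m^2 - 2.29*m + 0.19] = 3.94000000000000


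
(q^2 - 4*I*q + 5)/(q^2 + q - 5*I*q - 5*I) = (q + I)/(q + 1)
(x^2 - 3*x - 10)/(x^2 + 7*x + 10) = (x - 5)/(x + 5)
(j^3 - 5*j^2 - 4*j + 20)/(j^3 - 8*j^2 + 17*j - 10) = (j + 2)/(j - 1)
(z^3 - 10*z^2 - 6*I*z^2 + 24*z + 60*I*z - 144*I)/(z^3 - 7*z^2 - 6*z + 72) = (z - 6*I)/(z + 3)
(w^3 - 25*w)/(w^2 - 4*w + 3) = w*(w^2 - 25)/(w^2 - 4*w + 3)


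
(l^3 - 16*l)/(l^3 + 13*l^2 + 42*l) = (l^2 - 16)/(l^2 + 13*l + 42)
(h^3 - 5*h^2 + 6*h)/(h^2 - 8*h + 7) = h*(h^2 - 5*h + 6)/(h^2 - 8*h + 7)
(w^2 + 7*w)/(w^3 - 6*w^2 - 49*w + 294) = w/(w^2 - 13*w + 42)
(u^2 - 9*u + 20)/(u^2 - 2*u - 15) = (u - 4)/(u + 3)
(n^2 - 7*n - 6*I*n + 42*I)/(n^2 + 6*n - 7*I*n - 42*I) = (n^2 - n*(7 + 6*I) + 42*I)/(n^2 + n*(6 - 7*I) - 42*I)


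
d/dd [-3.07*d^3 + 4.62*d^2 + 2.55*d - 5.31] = -9.21*d^2 + 9.24*d + 2.55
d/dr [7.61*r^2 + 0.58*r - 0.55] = 15.22*r + 0.58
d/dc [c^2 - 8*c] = 2*c - 8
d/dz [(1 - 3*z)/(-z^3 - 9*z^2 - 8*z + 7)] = (-6*z^3 - 24*z^2 + 18*z - 13)/(z^6 + 18*z^5 + 97*z^4 + 130*z^3 - 62*z^2 - 112*z + 49)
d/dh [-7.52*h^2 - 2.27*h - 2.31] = -15.04*h - 2.27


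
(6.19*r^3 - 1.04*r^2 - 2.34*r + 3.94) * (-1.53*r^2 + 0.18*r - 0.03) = -9.4707*r^5 + 2.7054*r^4 + 3.2073*r^3 - 6.4182*r^2 + 0.7794*r - 0.1182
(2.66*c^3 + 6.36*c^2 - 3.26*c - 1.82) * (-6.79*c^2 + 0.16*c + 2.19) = -18.0614*c^5 - 42.7588*c^4 + 28.9784*c^3 + 25.7646*c^2 - 7.4306*c - 3.9858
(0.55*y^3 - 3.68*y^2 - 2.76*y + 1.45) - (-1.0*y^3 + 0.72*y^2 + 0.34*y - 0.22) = 1.55*y^3 - 4.4*y^2 - 3.1*y + 1.67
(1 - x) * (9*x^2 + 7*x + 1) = -9*x^3 + 2*x^2 + 6*x + 1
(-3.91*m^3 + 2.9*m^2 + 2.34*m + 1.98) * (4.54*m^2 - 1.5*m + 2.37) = -17.7514*m^5 + 19.031*m^4 - 2.9931*m^3 + 12.3522*m^2 + 2.5758*m + 4.6926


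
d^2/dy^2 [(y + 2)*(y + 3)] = 2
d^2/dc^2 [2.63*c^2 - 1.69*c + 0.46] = 5.26000000000000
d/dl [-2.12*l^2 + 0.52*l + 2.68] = 0.52 - 4.24*l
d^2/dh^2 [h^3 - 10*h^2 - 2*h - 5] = 6*h - 20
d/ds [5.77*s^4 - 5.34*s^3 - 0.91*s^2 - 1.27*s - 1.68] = 23.08*s^3 - 16.02*s^2 - 1.82*s - 1.27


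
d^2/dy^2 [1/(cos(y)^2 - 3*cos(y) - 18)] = (4*sin(y)^4 - 83*sin(y)^2 - 171*cos(y)/4 - 9*cos(3*y)/4 + 25)/(sin(y)^2 + 3*cos(y) + 17)^3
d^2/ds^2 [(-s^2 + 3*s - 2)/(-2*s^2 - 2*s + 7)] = 2*(-16*s^3 + 66*s^2 - 102*s + 43)/(8*s^6 + 24*s^5 - 60*s^4 - 160*s^3 + 210*s^2 + 294*s - 343)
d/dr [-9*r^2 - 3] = -18*r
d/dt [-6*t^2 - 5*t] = -12*t - 5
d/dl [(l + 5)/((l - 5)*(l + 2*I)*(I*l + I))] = I*((l - 5)*(l + 1)*(l + 5) - (l - 5)*(l + 1)*(l + 2*I) + (l - 5)*(l + 5)*(l + 2*I) + (l + 1)*(l + 5)*(l + 2*I))/((l - 5)^2*(l + 1)^2*(l + 2*I)^2)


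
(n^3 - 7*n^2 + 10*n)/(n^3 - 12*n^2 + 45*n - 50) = n/(n - 5)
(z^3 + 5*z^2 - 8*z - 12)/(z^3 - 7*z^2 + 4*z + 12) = (z + 6)/(z - 6)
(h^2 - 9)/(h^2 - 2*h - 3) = (h + 3)/(h + 1)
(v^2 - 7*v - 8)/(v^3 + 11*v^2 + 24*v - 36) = (v^2 - 7*v - 8)/(v^3 + 11*v^2 + 24*v - 36)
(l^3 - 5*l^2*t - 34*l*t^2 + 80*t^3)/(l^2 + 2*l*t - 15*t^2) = (-l^2 + 10*l*t - 16*t^2)/(-l + 3*t)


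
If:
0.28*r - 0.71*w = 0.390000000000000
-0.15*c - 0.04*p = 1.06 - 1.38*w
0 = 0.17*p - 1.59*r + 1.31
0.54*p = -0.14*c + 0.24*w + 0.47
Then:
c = -8.76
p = 3.10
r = 1.16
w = -0.09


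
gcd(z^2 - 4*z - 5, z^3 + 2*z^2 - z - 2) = z + 1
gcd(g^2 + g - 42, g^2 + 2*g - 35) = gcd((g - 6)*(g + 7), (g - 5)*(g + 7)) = g + 7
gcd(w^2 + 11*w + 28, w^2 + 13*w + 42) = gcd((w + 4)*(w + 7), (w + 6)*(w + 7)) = w + 7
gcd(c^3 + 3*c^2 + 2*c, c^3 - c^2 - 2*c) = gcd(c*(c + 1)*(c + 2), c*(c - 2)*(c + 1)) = c^2 + c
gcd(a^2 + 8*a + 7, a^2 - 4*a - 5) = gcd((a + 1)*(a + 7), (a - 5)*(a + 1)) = a + 1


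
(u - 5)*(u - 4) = u^2 - 9*u + 20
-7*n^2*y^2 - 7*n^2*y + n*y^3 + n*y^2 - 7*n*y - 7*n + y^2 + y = (-7*n + y)*(y + 1)*(n*y + 1)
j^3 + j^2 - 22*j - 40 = (j - 5)*(j + 2)*(j + 4)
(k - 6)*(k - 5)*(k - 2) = k^3 - 13*k^2 + 52*k - 60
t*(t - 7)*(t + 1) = t^3 - 6*t^2 - 7*t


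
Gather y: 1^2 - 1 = 0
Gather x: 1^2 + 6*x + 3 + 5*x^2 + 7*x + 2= 5*x^2 + 13*x + 6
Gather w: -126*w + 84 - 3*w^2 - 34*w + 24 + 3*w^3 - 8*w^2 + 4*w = 3*w^3 - 11*w^2 - 156*w + 108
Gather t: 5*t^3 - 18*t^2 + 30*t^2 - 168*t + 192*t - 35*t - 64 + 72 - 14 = 5*t^3 + 12*t^2 - 11*t - 6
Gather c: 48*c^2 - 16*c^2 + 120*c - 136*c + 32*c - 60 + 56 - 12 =32*c^2 + 16*c - 16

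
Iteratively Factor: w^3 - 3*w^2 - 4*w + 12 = (w - 2)*(w^2 - w - 6) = (w - 3)*(w - 2)*(w + 2)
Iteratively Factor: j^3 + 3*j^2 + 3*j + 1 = (j + 1)*(j^2 + 2*j + 1) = (j + 1)^2*(j + 1)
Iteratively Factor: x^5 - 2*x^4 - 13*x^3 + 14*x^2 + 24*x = (x - 2)*(x^4 - 13*x^2 - 12*x) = (x - 4)*(x - 2)*(x^3 + 4*x^2 + 3*x) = (x - 4)*(x - 2)*(x + 1)*(x^2 + 3*x) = (x - 4)*(x - 2)*(x + 1)*(x + 3)*(x)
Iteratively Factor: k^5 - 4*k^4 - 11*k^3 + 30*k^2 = (k)*(k^4 - 4*k^3 - 11*k^2 + 30*k) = k*(k - 5)*(k^3 + k^2 - 6*k) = k*(k - 5)*(k - 2)*(k^2 + 3*k) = k^2*(k - 5)*(k - 2)*(k + 3)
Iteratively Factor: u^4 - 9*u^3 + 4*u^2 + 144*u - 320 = (u - 4)*(u^3 - 5*u^2 - 16*u + 80) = (u - 4)^2*(u^2 - u - 20) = (u - 4)^2*(u + 4)*(u - 5)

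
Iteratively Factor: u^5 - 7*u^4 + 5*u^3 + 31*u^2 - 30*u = (u)*(u^4 - 7*u^3 + 5*u^2 + 31*u - 30) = u*(u + 2)*(u^3 - 9*u^2 + 23*u - 15) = u*(u - 5)*(u + 2)*(u^2 - 4*u + 3) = u*(u - 5)*(u - 3)*(u + 2)*(u - 1)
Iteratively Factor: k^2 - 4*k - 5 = (k - 5)*(k + 1)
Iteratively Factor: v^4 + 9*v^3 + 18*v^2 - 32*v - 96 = (v - 2)*(v^3 + 11*v^2 + 40*v + 48) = (v - 2)*(v + 4)*(v^2 + 7*v + 12) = (v - 2)*(v + 4)^2*(v + 3)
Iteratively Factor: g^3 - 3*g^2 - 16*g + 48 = (g - 4)*(g^2 + g - 12) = (g - 4)*(g - 3)*(g + 4)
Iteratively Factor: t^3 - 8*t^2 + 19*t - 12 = (t - 1)*(t^2 - 7*t + 12) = (t - 3)*(t - 1)*(t - 4)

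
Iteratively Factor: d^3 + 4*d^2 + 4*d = (d + 2)*(d^2 + 2*d) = d*(d + 2)*(d + 2)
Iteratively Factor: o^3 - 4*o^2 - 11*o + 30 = (o - 5)*(o^2 + o - 6) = (o - 5)*(o + 3)*(o - 2)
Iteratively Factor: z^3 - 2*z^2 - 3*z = (z + 1)*(z^2 - 3*z) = z*(z + 1)*(z - 3)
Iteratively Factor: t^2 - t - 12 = (t - 4)*(t + 3)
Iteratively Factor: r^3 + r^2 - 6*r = (r - 2)*(r^2 + 3*r) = r*(r - 2)*(r + 3)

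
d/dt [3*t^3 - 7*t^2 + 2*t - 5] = 9*t^2 - 14*t + 2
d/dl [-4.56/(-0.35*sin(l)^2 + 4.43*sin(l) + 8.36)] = (20.2008 - 3.192*sin(l))*cos(l)/(-0.35*sin(l)^2 + 4.43*sin(l) + 8.36)^2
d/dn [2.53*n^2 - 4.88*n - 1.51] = 5.06*n - 4.88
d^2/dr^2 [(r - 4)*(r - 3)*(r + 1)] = 6*r - 12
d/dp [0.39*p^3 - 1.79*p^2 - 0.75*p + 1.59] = 1.17*p^2 - 3.58*p - 0.75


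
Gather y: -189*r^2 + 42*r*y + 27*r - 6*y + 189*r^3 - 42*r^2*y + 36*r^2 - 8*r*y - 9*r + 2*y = 189*r^3 - 153*r^2 + 18*r + y*(-42*r^2 + 34*r - 4)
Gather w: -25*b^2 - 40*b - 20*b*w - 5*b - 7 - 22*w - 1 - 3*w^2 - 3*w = -25*b^2 - 45*b - 3*w^2 + w*(-20*b - 25) - 8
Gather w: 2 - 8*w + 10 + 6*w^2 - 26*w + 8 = 6*w^2 - 34*w + 20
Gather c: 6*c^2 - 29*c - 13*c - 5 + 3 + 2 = 6*c^2 - 42*c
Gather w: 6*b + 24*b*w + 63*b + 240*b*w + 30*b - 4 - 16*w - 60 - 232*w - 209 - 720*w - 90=99*b + w*(264*b - 968) - 363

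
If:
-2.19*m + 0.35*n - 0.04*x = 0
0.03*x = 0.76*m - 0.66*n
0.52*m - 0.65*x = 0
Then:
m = 0.00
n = 0.00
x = 0.00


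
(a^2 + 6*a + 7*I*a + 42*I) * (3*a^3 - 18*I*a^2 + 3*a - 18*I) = 3*a^5 + 18*a^4 + 3*I*a^4 + 129*a^3 + 18*I*a^3 + 774*a^2 + 3*I*a^2 + 126*a + 18*I*a + 756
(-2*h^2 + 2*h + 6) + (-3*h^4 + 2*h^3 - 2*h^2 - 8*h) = -3*h^4 + 2*h^3 - 4*h^2 - 6*h + 6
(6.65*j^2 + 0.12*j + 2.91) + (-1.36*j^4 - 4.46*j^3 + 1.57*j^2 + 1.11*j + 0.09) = -1.36*j^4 - 4.46*j^3 + 8.22*j^2 + 1.23*j + 3.0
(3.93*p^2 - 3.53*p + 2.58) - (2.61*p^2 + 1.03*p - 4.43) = 1.32*p^2 - 4.56*p + 7.01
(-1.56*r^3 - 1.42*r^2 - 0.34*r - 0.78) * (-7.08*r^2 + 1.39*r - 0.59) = 11.0448*r^5 + 7.8852*r^4 + 1.3538*r^3 + 5.8876*r^2 - 0.8836*r + 0.4602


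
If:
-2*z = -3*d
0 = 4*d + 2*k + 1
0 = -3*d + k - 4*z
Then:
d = -1/22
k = -9/22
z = -3/44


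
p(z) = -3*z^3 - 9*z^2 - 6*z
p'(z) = -9*z^2 - 18*z - 6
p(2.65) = -134.93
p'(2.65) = -116.90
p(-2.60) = 7.49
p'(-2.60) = -20.04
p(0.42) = -4.33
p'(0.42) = -15.15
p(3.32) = -228.90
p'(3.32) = -164.96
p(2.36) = -103.72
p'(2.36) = -98.61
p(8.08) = -2218.60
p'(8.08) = -739.02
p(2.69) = -139.66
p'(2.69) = -119.54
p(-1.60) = -1.15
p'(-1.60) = -0.24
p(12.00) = -6552.00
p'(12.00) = -1518.00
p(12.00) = -6552.00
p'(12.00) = -1518.00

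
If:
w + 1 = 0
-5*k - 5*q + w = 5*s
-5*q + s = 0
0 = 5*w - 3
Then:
No Solution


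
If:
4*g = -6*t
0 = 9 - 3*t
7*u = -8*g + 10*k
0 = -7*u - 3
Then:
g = -9/2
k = -39/10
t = 3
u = -3/7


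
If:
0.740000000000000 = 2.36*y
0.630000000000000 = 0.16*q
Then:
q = 3.94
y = 0.31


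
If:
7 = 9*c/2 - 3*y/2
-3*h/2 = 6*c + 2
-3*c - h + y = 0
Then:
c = 5/6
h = -14/3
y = -13/6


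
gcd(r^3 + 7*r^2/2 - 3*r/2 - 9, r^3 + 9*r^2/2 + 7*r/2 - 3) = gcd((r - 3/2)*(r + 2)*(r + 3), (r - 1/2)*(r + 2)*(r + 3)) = r^2 + 5*r + 6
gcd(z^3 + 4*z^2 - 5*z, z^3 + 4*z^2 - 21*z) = z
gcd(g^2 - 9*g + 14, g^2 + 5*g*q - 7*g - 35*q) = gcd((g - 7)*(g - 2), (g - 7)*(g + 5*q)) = g - 7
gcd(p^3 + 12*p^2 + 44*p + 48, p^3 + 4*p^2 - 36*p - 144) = p^2 + 10*p + 24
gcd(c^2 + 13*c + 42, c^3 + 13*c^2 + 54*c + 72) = c + 6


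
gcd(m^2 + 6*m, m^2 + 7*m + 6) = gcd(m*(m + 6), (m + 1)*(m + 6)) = m + 6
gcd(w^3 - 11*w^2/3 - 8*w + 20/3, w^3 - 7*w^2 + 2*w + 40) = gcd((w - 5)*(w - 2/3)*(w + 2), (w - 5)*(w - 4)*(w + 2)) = w^2 - 3*w - 10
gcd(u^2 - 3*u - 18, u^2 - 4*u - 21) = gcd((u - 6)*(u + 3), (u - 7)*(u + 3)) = u + 3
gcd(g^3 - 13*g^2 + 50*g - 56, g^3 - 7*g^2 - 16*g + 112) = g^2 - 11*g + 28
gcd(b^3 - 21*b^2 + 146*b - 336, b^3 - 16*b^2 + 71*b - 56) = b^2 - 15*b + 56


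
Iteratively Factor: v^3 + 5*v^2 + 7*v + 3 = (v + 1)*(v^2 + 4*v + 3) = (v + 1)^2*(v + 3)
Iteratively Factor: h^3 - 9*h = (h)*(h^2 - 9) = h*(h + 3)*(h - 3)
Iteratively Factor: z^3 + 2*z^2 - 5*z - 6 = (z - 2)*(z^2 + 4*z + 3) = (z - 2)*(z + 3)*(z + 1)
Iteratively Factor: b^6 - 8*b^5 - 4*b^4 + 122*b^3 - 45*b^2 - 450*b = (b - 5)*(b^5 - 3*b^4 - 19*b^3 + 27*b^2 + 90*b) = (b - 5)*(b + 2)*(b^4 - 5*b^3 - 9*b^2 + 45*b) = (b - 5)*(b - 3)*(b + 2)*(b^3 - 2*b^2 - 15*b) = b*(b - 5)*(b - 3)*(b + 2)*(b^2 - 2*b - 15) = b*(b - 5)^2*(b - 3)*(b + 2)*(b + 3)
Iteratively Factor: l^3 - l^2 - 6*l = (l + 2)*(l^2 - 3*l) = (l - 3)*(l + 2)*(l)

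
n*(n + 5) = n^2 + 5*n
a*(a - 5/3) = a^2 - 5*a/3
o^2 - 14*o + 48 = (o - 8)*(o - 6)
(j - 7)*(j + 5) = j^2 - 2*j - 35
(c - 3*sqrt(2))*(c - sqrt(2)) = c^2 - 4*sqrt(2)*c + 6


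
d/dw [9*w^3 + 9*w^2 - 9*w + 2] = 27*w^2 + 18*w - 9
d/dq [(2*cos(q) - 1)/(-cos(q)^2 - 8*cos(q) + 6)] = 2*(sin(q)^2 + cos(q) - 3)*sin(q)/(cos(q)^2 + 8*cos(q) - 6)^2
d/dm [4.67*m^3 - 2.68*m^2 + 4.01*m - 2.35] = 14.01*m^2 - 5.36*m + 4.01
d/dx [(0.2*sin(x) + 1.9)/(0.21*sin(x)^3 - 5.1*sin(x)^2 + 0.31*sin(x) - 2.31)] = (-0.084*sin(x)^3 - 0.177*sin(x)^2 + 19.38*sin(x) - 1.051)*cos(x)/(0.0441*sin(x)^6 - 2.142*sin(x)^5 + 26.1402*sin(x)^4 - 4.1322*sin(x)^3 + 23.6581*sin(x)^2 - 1.4322*sin(x) + 5.3361)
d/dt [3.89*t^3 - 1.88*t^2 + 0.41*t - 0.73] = 11.67*t^2 - 3.76*t + 0.41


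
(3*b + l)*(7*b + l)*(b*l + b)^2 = 21*b^4*l^2 + 42*b^4*l + 21*b^4 + 10*b^3*l^3 + 20*b^3*l^2 + 10*b^3*l + b^2*l^4 + 2*b^2*l^3 + b^2*l^2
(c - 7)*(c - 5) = c^2 - 12*c + 35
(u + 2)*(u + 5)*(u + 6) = u^3 + 13*u^2 + 52*u + 60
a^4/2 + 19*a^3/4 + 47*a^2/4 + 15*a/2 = a*(a/2 + 1/2)*(a + 5/2)*(a + 6)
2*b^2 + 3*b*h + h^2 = (b + h)*(2*b + h)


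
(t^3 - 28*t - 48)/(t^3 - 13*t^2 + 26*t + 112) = (t^2 - 2*t - 24)/(t^2 - 15*t + 56)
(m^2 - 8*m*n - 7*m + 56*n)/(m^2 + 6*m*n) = (m^2 - 8*m*n - 7*m + 56*n)/(m*(m + 6*n))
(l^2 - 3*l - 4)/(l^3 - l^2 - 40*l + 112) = (l + 1)/(l^2 + 3*l - 28)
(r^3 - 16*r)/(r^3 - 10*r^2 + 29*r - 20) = r*(r + 4)/(r^2 - 6*r + 5)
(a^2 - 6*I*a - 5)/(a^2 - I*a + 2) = (a^2 - 6*I*a - 5)/(a^2 - I*a + 2)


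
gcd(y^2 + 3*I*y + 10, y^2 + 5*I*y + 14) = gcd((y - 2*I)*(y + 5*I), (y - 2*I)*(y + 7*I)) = y - 2*I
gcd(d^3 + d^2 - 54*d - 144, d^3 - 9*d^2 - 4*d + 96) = d^2 - 5*d - 24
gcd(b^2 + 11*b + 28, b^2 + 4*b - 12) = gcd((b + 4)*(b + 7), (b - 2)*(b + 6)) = 1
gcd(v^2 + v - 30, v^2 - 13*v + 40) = v - 5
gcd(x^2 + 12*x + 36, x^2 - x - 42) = x + 6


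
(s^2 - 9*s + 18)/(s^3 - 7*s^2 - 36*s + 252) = (s - 3)/(s^2 - s - 42)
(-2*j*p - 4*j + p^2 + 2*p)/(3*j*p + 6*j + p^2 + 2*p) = (-2*j + p)/(3*j + p)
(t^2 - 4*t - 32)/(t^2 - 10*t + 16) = (t + 4)/(t - 2)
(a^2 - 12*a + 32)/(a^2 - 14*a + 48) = (a - 4)/(a - 6)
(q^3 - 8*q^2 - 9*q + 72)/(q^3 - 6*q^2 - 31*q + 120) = (q + 3)/(q + 5)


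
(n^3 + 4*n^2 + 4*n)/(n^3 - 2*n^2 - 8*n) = (n + 2)/(n - 4)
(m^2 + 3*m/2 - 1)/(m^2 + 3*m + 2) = (m - 1/2)/(m + 1)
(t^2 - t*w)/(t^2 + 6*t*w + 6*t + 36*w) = t*(t - w)/(t^2 + 6*t*w + 6*t + 36*w)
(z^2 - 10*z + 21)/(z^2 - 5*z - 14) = (z - 3)/(z + 2)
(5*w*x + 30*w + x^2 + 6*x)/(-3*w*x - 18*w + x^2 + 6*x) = (5*w + x)/(-3*w + x)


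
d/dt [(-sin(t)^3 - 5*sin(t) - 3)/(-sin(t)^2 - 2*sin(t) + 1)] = (sin(t)^4 + 4*sin(t)^3 - 8*sin(t)^2 - 6*sin(t) - 11)*cos(t)/(2*sin(t) - cos(t)^2)^2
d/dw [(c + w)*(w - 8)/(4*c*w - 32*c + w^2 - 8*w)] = 3*c/(16*c^2 + 8*c*w + w^2)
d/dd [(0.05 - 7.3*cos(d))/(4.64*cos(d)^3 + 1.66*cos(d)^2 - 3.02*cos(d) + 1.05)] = (-67.744*cos(d)^3 - 11.422*cos(d)^2 + 0.166*cos(d) + 7.514)*sin(d)/(21.5296*cos(d)^6 + 15.4048*cos(d)^5 - 25.27*cos(d)^4 - 0.282399999999999*cos(d)^3 + 12.6064*cos(d)^2 - 6.342*cos(d) + 1.1025)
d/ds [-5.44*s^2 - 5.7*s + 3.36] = -10.88*s - 5.7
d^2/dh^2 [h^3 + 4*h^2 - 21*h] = 6*h + 8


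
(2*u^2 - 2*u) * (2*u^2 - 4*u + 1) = 4*u^4 - 12*u^3 + 10*u^2 - 2*u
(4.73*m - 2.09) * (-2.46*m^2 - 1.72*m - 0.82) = -11.6358*m^3 - 2.9942*m^2 - 0.2838*m + 1.7138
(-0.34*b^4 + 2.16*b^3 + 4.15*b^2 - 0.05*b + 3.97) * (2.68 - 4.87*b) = 1.6558*b^5 - 11.4304*b^4 - 14.4217*b^3 + 11.3655*b^2 - 19.4679*b + 10.6396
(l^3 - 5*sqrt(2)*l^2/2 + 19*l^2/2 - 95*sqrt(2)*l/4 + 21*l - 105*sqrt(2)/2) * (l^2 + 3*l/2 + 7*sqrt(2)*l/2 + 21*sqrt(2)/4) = l^5 + sqrt(2)*l^4 + 11*l^4 + 11*sqrt(2)*l^3 + 71*l^3/4 - 161*l^2 + 141*sqrt(2)*l^2/4 - 4935*l/8 + 63*sqrt(2)*l/2 - 2205/4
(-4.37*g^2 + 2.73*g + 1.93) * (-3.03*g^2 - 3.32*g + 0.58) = 13.2411*g^4 + 6.2365*g^3 - 17.4461*g^2 - 4.8242*g + 1.1194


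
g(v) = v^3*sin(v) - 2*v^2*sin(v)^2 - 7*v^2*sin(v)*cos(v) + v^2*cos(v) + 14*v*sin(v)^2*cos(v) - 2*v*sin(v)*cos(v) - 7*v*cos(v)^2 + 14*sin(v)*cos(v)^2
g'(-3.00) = -38.34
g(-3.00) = 6.05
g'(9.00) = -820.68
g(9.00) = 351.77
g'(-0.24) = 7.05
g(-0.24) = -1.70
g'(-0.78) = 1.96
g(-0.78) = -4.54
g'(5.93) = -13.65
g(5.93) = 4.70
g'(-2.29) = 6.54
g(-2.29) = -1.94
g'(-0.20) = 7.11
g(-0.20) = -1.42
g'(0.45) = 4.27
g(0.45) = 2.69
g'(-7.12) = -152.57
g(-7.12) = 396.36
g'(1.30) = -7.66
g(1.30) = 0.55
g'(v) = v^3*cos(v) + 7*v^2*sin(v)^2 - 4*v^2*sin(v)*cos(v) + 2*v^2*sin(v) - 7*v^2*cos(v)^2 - 14*v*sin(v)^3 - 2*v*sin(v)^2 + 28*v*sin(v)*cos(v)^2 - 2*v*cos(v)^2 + 2*v*cos(v) - 14*sin(v)^2*cos(v) - 2*sin(v)*cos(v) + 14*cos(v)^3 - 7*cos(v)^2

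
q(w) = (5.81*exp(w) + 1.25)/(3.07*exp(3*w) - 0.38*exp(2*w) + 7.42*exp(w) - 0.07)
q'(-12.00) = -0.01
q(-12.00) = -17.87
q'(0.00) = -0.53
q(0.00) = 0.70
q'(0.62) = -0.48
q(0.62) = 0.38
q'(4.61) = -0.00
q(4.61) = 0.00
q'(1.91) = -0.08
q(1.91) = 0.04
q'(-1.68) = -1.08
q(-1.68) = 1.77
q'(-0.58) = -0.51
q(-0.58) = 1.00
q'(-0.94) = -0.58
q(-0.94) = 1.19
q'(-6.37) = -5.05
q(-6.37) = -21.99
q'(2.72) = -0.02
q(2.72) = 0.01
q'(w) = (5.81*exp(w) + 1.25)*(-9.21*exp(3*w) + 0.76*exp(2*w) - 7.42*exp(w))/(3.07*exp(3*w) - 0.38*exp(2*w) + 7.42*exp(w) - 0.07)^2 + 5.81*exp(w)/(3.07*exp(3*w) - 0.38*exp(2*w) + 7.42*exp(w) - 0.07) = (-35.6734*exp(3*w) - 9.3047*exp(2*w) + 0.950000000000003*exp(w) - 9.6817)*exp(w)/(9.4249*exp(6*w) - 2.3332*exp(5*w) + 45.7032*exp(4*w) - 6.069*exp(3*w) + 55.1096*exp(2*w) - 1.0388*exp(w) + 0.0049)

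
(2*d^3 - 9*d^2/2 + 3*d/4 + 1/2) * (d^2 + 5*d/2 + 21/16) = 2*d^5 + d^4/2 - 63*d^3/8 - 113*d^2/32 + 143*d/64 + 21/32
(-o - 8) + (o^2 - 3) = o^2 - o - 11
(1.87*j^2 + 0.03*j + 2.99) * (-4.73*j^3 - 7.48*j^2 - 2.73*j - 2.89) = -8.8451*j^5 - 14.1295*j^4 - 19.4722*j^3 - 27.8514*j^2 - 8.2494*j - 8.6411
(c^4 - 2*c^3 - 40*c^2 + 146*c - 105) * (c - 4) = c^5 - 6*c^4 - 32*c^3 + 306*c^2 - 689*c + 420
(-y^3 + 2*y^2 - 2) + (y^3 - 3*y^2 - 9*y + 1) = -y^2 - 9*y - 1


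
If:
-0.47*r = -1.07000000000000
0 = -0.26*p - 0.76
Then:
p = -2.92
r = 2.28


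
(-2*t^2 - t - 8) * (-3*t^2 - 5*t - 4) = 6*t^4 + 13*t^3 + 37*t^2 + 44*t + 32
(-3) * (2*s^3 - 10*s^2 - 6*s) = -6*s^3 + 30*s^2 + 18*s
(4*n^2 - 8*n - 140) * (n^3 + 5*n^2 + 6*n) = 4*n^5 + 12*n^4 - 156*n^3 - 748*n^2 - 840*n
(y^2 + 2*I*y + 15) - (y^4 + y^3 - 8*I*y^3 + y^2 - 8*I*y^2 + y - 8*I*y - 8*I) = -y^4 - y^3 + 8*I*y^3 + 8*I*y^2 - y + 10*I*y + 15 + 8*I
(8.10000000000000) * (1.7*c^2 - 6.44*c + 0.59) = 13.77*c^2 - 52.164*c + 4.779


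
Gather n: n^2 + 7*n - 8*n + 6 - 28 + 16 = n^2 - n - 6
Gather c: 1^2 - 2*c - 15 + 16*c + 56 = 14*c + 42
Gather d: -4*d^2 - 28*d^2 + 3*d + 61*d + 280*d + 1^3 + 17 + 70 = -32*d^2 + 344*d + 88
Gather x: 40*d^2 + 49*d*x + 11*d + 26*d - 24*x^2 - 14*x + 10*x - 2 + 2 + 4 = 40*d^2 + 37*d - 24*x^2 + x*(49*d - 4) + 4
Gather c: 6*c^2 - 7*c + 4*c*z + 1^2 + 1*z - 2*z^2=6*c^2 + c*(4*z - 7) - 2*z^2 + z + 1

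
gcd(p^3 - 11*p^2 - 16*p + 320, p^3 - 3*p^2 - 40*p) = p^2 - 3*p - 40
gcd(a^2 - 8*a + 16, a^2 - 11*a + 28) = a - 4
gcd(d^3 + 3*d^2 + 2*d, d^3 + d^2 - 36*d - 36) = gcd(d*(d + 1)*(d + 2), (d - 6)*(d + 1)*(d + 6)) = d + 1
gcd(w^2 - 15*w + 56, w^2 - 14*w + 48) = w - 8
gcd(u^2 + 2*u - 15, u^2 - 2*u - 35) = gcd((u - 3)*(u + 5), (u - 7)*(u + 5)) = u + 5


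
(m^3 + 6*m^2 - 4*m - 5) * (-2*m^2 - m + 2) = -2*m^5 - 13*m^4 + 4*m^3 + 26*m^2 - 3*m - 10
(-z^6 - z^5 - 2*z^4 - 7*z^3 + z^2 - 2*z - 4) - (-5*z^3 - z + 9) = -z^6 - z^5 - 2*z^4 - 2*z^3 + z^2 - z - 13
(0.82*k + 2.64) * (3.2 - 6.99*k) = -5.7318*k^2 - 15.8296*k + 8.448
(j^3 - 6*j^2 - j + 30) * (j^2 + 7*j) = j^5 + j^4 - 43*j^3 + 23*j^2 + 210*j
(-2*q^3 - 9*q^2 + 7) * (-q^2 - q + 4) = 2*q^5 + 11*q^4 + q^3 - 43*q^2 - 7*q + 28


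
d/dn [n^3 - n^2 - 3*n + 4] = 3*n^2 - 2*n - 3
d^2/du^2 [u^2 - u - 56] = 2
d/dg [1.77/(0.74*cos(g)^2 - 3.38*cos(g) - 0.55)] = (2.6196*cos(g) - 5.9826)*sin(g)/(-0.74*cos(g)^2 + 3.38*cos(g) + 0.55)^2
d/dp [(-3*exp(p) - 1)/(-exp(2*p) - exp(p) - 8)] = (-(2*exp(p) + 1)*(3*exp(p) + 1) + 3*exp(2*p) + 3*exp(p) + 24)*exp(p)/(exp(2*p) + exp(p) + 8)^2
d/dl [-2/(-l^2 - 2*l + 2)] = 4*(-l - 1)/(l^2 + 2*l - 2)^2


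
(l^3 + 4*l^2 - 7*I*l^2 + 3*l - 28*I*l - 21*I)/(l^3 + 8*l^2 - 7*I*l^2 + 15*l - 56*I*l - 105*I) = (l + 1)/(l + 5)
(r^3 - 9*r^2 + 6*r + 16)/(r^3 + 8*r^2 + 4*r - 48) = (r^2 - 7*r - 8)/(r^2 + 10*r + 24)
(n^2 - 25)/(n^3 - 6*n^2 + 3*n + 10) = (n + 5)/(n^2 - n - 2)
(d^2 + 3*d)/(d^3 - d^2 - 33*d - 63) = d/(d^2 - 4*d - 21)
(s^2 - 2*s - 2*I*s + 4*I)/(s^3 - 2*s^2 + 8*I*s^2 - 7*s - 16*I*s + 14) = (s - 2*I)/(s^2 + 8*I*s - 7)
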